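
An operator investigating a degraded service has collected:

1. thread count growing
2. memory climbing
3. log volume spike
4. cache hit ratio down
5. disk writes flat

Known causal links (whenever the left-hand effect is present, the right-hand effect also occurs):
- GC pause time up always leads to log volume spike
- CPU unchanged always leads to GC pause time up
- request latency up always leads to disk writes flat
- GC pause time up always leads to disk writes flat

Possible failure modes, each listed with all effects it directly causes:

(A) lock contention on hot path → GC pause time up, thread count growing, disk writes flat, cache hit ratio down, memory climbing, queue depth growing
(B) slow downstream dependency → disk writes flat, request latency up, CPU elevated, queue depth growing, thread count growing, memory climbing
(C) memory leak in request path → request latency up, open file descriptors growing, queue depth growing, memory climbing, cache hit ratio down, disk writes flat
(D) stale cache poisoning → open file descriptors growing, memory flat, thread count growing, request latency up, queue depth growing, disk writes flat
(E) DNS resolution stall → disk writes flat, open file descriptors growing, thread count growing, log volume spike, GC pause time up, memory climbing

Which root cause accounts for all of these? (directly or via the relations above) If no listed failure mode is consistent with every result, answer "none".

A

Checking each candidate against the observations:
(A) lock contention on hot path — accounts for every observation (log volume spike by GC pause time up → log volume spike)
(B) slow downstream dependency — thread count growing +; memory climbing +; log volume spike -; cache hit ratio down -; disk writes flat +
(C) memory leak in request path — thread count growing -; memory climbing +; log volume spike -; cache hit ratio down +; disk writes flat +
(D) stale cache poisoning — fails on memory climbing, log volume spike, cache hit ratio down (predicts memory flat, not memory climbing)
(E) DNS resolution stall — does not account for cache hit ratio down
Only (A) is consistent with every observation.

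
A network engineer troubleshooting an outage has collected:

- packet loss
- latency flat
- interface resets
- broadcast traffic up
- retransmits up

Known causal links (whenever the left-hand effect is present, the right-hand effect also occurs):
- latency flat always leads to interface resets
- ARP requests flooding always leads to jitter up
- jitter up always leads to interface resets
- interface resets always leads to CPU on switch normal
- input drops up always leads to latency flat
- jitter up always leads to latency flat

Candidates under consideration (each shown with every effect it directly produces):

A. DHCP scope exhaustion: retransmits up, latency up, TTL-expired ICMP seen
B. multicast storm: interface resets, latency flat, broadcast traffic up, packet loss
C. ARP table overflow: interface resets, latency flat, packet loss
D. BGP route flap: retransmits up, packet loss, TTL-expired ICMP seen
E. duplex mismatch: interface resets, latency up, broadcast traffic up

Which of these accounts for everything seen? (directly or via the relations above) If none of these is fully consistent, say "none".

none

Testing each hypothesis:
(A) DHCP scope exhaustion — fails on packet loss, latency flat, interface resets, broadcast traffic up (predicts latency up, not latency flat)
(B) multicast storm — packet loss +; latency flat +; interface resets +; broadcast traffic up +; retransmits up -
(C) ARP table overflow — packet loss +; latency flat +; interface resets +; broadcast traffic up -; retransmits up -
(D) BGP route flap — does not account for latency flat, interface resets, broadcast traffic up
(E) duplex mismatch — fails on packet loss, latency flat, retransmits up (predicts latency up, not latency flat)
Every candidate fails on at least one observation.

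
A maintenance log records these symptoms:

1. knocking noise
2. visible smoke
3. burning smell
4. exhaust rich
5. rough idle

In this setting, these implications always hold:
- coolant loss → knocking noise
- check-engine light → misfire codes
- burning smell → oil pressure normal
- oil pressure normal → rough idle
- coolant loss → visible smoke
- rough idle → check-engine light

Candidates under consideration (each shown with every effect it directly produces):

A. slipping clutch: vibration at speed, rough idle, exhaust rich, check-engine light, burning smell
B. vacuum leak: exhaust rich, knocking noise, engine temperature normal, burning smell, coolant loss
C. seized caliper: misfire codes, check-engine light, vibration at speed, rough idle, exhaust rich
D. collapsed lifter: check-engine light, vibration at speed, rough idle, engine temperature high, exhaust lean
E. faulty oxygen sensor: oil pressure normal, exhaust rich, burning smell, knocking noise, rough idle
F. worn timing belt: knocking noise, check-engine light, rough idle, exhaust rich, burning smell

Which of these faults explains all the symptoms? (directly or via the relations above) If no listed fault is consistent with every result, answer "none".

Checking each candidate against the observations:
(A) slipping clutch — does not account for knocking noise, visible smoke
(B) vacuum leak — knocking noise match; visible smoke match (via coolant loss → visible smoke); burning smell match; exhaust rich match; rough idle match (via burning smell → oil pressure normal → rough idle)
(C) seized caliper — does not account for knocking noise, visible smoke, burning smell
(D) collapsed lifter — fails on knocking noise, visible smoke, burning smell, exhaust rich (predicts exhaust lean, not exhaust rich)
(E) faulty oxygen sensor — does not account for visible smoke
(F) worn timing belt — knocking noise match; visible smoke miss; burning smell match; exhaust rich match; rough idle match
(B) is the only candidate with no mismatches.

B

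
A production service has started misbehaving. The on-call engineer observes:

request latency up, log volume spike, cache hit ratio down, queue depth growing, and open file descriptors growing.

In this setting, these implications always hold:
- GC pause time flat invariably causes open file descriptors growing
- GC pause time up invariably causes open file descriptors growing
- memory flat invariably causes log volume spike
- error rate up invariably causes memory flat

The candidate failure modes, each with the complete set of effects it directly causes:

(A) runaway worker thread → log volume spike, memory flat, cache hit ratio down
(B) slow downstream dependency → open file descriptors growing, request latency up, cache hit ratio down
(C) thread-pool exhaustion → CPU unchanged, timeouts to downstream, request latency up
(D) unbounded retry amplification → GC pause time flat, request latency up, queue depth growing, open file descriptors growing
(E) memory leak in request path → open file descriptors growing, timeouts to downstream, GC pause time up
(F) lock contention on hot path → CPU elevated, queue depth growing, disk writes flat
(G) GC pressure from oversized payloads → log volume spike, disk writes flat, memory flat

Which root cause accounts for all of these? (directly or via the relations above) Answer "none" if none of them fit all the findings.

none

Per-candidate check:
(A) runaway worker thread — request latency up NO; log volume spike yes; cache hit ratio down yes; queue depth growing NO; open file descriptors growing NO
(B) slow downstream dependency — request latency up yes; log volume spike NO; cache hit ratio down yes; queue depth growing NO; open file descriptors growing yes
(C) thread-pool exhaustion — request latency up yes; log volume spike NO; cache hit ratio down NO; queue depth growing NO; open file descriptors growing NO
(D) unbounded retry amplification — does not account for log volume spike, cache hit ratio down
(E) memory leak in request path — does not account for request latency up, log volume spike, cache hit ratio down, queue depth growing
(F) lock contention on hot path — request latency up NO; log volume spike NO; cache hit ratio down NO; queue depth growing yes; open file descriptors growing NO
(G) GC pressure from oversized payloads — request latency up NO; log volume spike yes; cache hit ratio down NO; queue depth growing NO; open file descriptors growing NO
None of the listed candidates fits everything.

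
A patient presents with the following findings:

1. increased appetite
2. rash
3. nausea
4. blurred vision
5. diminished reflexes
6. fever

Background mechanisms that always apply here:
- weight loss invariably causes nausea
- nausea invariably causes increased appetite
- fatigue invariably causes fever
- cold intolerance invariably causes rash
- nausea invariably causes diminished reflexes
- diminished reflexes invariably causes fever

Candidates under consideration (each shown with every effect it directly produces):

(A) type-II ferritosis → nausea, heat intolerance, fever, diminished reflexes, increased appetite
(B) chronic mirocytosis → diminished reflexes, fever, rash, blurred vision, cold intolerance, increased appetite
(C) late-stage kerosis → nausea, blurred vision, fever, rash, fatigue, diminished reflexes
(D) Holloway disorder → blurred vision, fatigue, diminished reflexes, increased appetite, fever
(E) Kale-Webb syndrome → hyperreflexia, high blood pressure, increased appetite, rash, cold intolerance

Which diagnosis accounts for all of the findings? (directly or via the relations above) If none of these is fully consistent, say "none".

For each candidate, compare predicted effects to what was observed:
(A) type-II ferritosis — does not account for rash, blurred vision
(B) chronic mirocytosis — increased appetite +; rash +; nausea -; blurred vision +; diminished reflexes +; fever +
(C) late-stage kerosis — accounts for every observation (increased appetite through nausea → increased appetite)
(D) Holloway disorder — does not account for rash, nausea
(E) Kale-Webb syndrome — increased appetite +; rash +; nausea -; blurred vision -; diminished reflexes -; fever -
(C) alone accounts for all the evidence.

C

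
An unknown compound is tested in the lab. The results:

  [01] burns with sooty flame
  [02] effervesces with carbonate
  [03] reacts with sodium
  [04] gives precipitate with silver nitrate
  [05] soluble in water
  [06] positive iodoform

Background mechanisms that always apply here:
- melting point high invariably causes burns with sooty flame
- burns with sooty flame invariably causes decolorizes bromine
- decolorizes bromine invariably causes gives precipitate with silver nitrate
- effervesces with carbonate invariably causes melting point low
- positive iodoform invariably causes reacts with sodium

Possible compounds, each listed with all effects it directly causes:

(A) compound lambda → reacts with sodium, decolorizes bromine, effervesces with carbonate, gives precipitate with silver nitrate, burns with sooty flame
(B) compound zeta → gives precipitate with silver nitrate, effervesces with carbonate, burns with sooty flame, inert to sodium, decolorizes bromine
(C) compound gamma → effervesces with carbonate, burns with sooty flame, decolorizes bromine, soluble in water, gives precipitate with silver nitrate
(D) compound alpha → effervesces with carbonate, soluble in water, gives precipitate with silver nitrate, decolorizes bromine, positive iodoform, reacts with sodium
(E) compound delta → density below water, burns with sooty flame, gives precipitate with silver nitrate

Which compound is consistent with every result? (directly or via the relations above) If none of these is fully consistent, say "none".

Checking each candidate against the observations:
(A) compound lambda — does not account for soluble in water, positive iodoform
(B) compound zeta — burns with sooty flame yes; effervesces with carbonate yes; reacts with sodium NO; gives precipitate with silver nitrate yes; soluble in water NO; positive iodoform NO
(C) compound gamma — does not account for reacts with sodium, positive iodoform
(D) compound alpha — burns with sooty flame NO; effervesces with carbonate yes; reacts with sodium yes; gives precipitate with silver nitrate yes; soluble in water yes; positive iodoform yes
(E) compound delta — burns with sooty flame yes; effervesces with carbonate NO; reacts with sodium NO; gives precipitate with silver nitrate yes; soluble in water NO; positive iodoform NO
None of the listed candidates fits everything.

none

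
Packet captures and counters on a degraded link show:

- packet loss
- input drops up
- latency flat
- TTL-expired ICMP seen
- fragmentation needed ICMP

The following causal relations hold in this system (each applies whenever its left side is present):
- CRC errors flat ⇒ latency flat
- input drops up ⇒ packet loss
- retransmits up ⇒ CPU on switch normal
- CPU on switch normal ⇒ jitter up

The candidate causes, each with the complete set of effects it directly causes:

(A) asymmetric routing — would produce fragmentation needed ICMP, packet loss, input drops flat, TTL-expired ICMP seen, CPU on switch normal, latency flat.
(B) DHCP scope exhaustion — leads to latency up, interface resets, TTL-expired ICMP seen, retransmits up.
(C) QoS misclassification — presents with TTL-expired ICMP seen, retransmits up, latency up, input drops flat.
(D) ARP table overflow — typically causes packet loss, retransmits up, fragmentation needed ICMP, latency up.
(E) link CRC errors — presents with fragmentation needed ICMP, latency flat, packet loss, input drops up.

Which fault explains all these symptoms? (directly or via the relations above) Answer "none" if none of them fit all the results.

none

For each candidate, compare predicted effects to what was observed:
(A) asymmetric routing — fails on input drops up (predicts input drops flat, not input drops up)
(B) DHCP scope exhaustion — packet loss NO; input drops up NO; latency flat NO; TTL-expired ICMP seen yes; fragmentation needed ICMP NO
(C) QoS misclassification — fails on packet loss, input drops up, latency flat, fragmentation needed ICMP (predicts input drops flat, not input drops up; predicts latency up, not latency flat)
(D) ARP table overflow — packet loss yes; input drops up NO; latency flat NO; TTL-expired ICMP seen NO; fragmentation needed ICMP yes
(E) link CRC errors — packet loss yes; input drops up yes; latency flat yes; TTL-expired ICMP seen NO; fragmentation needed ICMP yes
None of the listed candidates fits everything.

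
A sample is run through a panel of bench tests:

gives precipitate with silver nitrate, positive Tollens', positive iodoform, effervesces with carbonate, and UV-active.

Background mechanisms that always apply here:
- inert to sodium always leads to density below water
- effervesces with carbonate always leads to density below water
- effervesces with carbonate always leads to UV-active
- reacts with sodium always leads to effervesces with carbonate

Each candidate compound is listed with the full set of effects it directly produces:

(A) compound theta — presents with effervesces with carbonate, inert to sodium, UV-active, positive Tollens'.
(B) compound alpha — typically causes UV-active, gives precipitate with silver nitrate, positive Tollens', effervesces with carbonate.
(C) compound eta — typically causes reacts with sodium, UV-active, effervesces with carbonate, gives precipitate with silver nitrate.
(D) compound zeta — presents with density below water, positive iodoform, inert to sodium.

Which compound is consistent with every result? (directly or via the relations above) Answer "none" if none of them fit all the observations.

none

Per-candidate check:
(A) compound theta — does not account for gives precipitate with silver nitrate, positive iodoform
(B) compound alpha — gives precipitate with silver nitrate ✓; positive Tollens' ✓; positive iodoform ✗; effervesces with carbonate ✓; UV-active ✓
(C) compound eta — does not account for positive Tollens', positive iodoform
(D) compound zeta — does not account for gives precipitate with silver nitrate, positive Tollens', effervesces with carbonate, UV-active
No candidate is consistent with all observations.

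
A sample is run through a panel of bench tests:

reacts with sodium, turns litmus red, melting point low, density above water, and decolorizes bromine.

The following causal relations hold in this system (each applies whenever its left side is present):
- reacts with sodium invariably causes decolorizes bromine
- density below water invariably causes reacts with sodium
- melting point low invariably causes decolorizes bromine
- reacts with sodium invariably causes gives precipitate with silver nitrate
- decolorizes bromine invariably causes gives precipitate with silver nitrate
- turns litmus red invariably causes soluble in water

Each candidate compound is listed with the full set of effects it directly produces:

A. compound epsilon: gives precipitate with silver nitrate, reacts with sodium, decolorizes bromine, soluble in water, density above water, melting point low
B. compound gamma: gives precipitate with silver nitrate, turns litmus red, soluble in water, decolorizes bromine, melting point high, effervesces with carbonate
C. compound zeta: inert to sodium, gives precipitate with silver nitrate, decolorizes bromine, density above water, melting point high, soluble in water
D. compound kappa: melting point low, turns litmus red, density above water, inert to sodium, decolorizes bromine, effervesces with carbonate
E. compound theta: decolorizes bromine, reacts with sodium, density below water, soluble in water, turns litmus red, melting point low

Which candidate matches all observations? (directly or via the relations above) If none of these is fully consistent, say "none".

none

Per-candidate check:
(A) compound epsilon — reacts with sodium ✓; turns litmus red ✗; melting point low ✓; density above water ✓; decolorizes bromine ✓
(B) compound gamma — reacts with sodium ✗; turns litmus red ✓; melting point low ✗; density above water ✗; decolorizes bromine ✓
(C) compound zeta — fails on reacts with sodium, turns litmus red, melting point low (predicts inert to sodium, not reacts with sodium; predicts melting point high, not melting point low)
(D) compound kappa — reacts with sodium ✗; turns litmus red ✓; melting point low ✓; density above water ✓; decolorizes bromine ✓
(E) compound theta — reacts with sodium ✓; turns litmus red ✓; melting point low ✓; density above water ✗; decolorizes bromine ✓
No candidate is consistent with all observations.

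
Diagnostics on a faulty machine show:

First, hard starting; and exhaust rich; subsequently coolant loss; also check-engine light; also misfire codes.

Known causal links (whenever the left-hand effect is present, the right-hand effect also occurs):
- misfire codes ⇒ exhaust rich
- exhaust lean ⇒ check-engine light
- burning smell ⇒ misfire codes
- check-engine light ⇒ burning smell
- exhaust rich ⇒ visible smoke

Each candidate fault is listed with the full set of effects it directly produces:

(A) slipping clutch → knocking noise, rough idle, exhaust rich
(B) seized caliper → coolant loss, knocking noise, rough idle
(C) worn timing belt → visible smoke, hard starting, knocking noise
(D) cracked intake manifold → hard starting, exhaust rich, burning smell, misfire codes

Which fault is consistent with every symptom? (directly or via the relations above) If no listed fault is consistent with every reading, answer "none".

Checking each candidate against the observations:
(A) slipping clutch — does not account for hard starting, coolant loss, check-engine light, misfire codes
(B) seized caliper — does not account for hard starting, exhaust rich, check-engine light, misfire codes
(C) worn timing belt — does not account for exhaust rich, coolant loss, check-engine light, misfire codes
(D) cracked intake manifold — hard starting ✓; exhaust rich ✓; coolant loss ✗; check-engine light ✗; misfire codes ✓
Every candidate fails on at least one observation.

none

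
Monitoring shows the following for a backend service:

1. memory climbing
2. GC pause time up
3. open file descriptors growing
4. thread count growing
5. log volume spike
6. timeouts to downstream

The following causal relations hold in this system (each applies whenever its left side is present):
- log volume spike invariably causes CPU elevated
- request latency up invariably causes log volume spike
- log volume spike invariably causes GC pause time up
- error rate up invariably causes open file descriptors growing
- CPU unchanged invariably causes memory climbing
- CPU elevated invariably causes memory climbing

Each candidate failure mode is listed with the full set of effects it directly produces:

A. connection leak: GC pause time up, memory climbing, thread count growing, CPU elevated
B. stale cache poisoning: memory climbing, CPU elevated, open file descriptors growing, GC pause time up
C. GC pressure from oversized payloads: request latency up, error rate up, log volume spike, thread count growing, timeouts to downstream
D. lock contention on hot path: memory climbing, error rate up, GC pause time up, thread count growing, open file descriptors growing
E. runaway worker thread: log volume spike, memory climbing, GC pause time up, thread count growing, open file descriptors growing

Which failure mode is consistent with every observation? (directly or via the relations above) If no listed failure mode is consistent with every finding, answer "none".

C

For each candidate, compare predicted effects to what was observed:
(A) connection leak — does not account for open file descriptors growing, log volume spike, timeouts to downstream
(B) stale cache poisoning — memory climbing yes; GC pause time up yes; open file descriptors growing yes; thread count growing NO; log volume spike NO; timeouts to downstream NO
(C) GC pressure from oversized payloads — memory climbing yes (via log volume spike → CPU elevated → memory climbing); GC pause time up yes (via log volume spike → GC pause time up); open file descriptors growing yes (via error rate up → open file descriptors growing); thread count growing yes; log volume spike yes; timeouts to downstream yes
(D) lock contention on hot path — does not account for log volume spike, timeouts to downstream
(E) runaway worker thread — does not account for timeouts to downstream
(C) alone accounts for all the evidence.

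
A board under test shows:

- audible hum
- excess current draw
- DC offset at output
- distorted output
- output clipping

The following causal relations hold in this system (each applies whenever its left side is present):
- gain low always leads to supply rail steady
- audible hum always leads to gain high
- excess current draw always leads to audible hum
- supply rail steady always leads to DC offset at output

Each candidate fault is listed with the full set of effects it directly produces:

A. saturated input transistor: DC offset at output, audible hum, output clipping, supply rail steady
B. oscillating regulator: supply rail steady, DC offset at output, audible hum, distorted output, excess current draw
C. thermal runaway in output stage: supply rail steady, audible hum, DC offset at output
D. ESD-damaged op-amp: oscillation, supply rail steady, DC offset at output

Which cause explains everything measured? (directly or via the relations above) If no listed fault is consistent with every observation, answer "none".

Checking each candidate against the observations:
(A) saturated input transistor — does not account for excess current draw, distorted output
(B) oscillating regulator — audible hum ✓; excess current draw ✓; DC offset at output ✓; distorted output ✓; output clipping ✗
(C) thermal runaway in output stage — does not account for excess current draw, distorted output, output clipping
(D) ESD-damaged op-amp — audible hum ✗; excess current draw ✗; DC offset at output ✓; distorted output ✗; output clipping ✗
None of the listed candidates fits everything.

none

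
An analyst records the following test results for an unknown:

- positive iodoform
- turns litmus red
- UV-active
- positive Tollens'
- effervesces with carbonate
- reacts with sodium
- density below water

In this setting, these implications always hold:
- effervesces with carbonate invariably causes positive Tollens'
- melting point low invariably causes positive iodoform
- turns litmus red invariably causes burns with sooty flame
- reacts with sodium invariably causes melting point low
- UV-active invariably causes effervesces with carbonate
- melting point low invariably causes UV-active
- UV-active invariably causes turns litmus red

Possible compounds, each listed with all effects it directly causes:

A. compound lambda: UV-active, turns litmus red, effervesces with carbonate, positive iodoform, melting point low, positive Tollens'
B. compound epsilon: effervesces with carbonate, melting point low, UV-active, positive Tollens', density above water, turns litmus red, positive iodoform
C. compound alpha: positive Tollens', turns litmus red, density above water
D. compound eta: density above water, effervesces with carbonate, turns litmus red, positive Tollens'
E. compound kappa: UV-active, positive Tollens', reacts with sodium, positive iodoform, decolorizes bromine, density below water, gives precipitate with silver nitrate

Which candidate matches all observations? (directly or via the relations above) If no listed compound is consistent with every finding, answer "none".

Checking each candidate against the observations:
(A) compound lambda — does not account for reacts with sodium, density below water
(B) compound epsilon — positive iodoform match; turns litmus red match; UV-active match; positive Tollens' match; effervesces with carbonate match; reacts with sodium miss; density below water miss
(C) compound alpha — fails on positive iodoform, UV-active, effervesces with carbonate, reacts with sodium, density below water (predicts density above water, not density below water)
(D) compound eta — positive iodoform miss; turns litmus red match; UV-active miss; positive Tollens' match; effervesces with carbonate match; reacts with sodium miss; density below water miss
(E) compound kappa — accounts for every observation (turns litmus red by UV-active → turns litmus red)
Only (E) is consistent with every observation.

E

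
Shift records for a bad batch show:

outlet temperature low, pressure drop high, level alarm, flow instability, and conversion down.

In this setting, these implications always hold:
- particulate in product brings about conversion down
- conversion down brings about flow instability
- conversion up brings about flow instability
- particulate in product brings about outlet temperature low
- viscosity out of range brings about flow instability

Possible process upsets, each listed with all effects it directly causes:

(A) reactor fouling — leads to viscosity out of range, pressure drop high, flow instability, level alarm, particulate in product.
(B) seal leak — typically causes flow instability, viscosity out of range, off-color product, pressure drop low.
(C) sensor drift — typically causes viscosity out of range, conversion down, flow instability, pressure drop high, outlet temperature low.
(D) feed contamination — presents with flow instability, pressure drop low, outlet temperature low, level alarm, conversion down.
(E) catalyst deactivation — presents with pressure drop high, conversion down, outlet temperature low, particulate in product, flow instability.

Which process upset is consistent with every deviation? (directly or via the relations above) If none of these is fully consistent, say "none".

A

Per-candidate check:
(A) reactor fouling — accounts for every observation (outlet temperature low through particulate in product → outlet temperature low)
(B) seal leak — outlet temperature low ✗; pressure drop high ✗; level alarm ✗; flow instability ✓; conversion down ✗
(C) sensor drift — does not account for level alarm
(D) feed contamination — outlet temperature low ✓; pressure drop high ✗; level alarm ✓; flow instability ✓; conversion down ✓
(E) catalyst deactivation — does not account for level alarm
(A) is the only candidate with no mismatches.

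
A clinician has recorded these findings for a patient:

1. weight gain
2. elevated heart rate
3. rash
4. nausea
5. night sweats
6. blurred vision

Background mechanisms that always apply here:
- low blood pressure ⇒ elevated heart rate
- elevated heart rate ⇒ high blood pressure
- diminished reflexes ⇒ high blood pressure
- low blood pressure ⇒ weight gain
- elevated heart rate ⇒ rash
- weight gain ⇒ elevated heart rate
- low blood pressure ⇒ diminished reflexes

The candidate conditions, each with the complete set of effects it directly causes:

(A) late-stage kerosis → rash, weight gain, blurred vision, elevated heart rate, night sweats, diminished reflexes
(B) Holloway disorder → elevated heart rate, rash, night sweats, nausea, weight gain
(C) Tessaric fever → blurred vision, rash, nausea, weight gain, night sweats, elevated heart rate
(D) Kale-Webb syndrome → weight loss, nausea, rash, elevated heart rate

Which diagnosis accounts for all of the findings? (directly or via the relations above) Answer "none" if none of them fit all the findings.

Testing each hypothesis:
(A) late-stage kerosis — does not account for nausea
(B) Holloway disorder — does not account for blurred vision
(C) Tessaric fever — accounts for every observation
(D) Kale-Webb syndrome — weight gain -; elevated heart rate +; rash +; nausea +; night sweats -; blurred vision -
(C) alone accounts for all the evidence.

C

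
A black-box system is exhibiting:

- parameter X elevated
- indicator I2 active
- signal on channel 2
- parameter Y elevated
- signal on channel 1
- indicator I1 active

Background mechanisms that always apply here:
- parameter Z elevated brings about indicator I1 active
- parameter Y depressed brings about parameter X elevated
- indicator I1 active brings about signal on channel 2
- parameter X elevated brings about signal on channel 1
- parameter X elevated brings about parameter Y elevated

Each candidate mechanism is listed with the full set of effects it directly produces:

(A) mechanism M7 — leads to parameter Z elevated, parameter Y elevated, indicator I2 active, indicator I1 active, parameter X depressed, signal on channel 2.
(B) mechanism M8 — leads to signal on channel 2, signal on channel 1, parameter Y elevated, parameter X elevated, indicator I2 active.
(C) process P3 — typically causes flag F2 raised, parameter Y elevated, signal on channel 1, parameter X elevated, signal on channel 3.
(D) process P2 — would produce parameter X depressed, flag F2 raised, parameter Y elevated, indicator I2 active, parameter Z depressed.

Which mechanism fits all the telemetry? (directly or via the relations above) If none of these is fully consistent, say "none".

none

Checking each candidate against the observations:
(A) mechanism M7 — fails on parameter X elevated, signal on channel 1 (predicts parameter X depressed, not parameter X elevated)
(B) mechanism M8 — parameter X elevated ✓; indicator I2 active ✓; signal on channel 2 ✓; parameter Y elevated ✓; signal on channel 1 ✓; indicator I1 active ✗
(C) process P3 — does not account for indicator I2 active, signal on channel 2, indicator I1 active
(D) process P2 — parameter X elevated ✗; indicator I2 active ✓; signal on channel 2 ✗; parameter Y elevated ✓; signal on channel 1 ✗; indicator I1 active ✗
Every candidate fails on at least one observation.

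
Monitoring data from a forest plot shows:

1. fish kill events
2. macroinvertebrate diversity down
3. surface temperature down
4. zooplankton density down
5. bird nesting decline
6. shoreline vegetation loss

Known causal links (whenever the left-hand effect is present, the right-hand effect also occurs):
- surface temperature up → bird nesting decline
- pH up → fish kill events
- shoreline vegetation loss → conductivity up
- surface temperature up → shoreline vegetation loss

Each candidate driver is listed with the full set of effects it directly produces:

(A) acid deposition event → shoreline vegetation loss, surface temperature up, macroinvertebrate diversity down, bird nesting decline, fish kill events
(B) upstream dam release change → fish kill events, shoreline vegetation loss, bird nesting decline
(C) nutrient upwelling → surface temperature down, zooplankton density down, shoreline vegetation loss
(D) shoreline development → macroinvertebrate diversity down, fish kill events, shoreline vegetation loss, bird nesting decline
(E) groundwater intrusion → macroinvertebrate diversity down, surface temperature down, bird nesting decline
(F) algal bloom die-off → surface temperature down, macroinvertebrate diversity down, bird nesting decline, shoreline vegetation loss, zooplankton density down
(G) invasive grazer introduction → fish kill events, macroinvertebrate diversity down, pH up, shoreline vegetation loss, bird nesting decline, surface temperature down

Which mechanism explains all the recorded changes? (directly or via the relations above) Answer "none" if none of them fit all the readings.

none

Testing each hypothesis:
(A) acid deposition event — fails on surface temperature down, zooplankton density down (predicts surface temperature up, not surface temperature down)
(B) upstream dam release change — does not account for macroinvertebrate diversity down, surface temperature down, zooplankton density down
(C) nutrient upwelling — does not account for fish kill events, macroinvertebrate diversity down, bird nesting decline
(D) shoreline development — fish kill events ✓; macroinvertebrate diversity down ✓; surface temperature down ✗; zooplankton density down ✗; bird nesting decline ✓; shoreline vegetation loss ✓
(E) groundwater intrusion — fish kill events ✗; macroinvertebrate diversity down ✓; surface temperature down ✓; zooplankton density down ✗; bird nesting decline ✓; shoreline vegetation loss ✗
(F) algal bloom die-off — fish kill events ✗; macroinvertebrate diversity down ✓; surface temperature down ✓; zooplankton density down ✓; bird nesting decline ✓; shoreline vegetation loss ✓
(G) invasive grazer introduction — does not account for zooplankton density down
Every candidate fails on at least one observation.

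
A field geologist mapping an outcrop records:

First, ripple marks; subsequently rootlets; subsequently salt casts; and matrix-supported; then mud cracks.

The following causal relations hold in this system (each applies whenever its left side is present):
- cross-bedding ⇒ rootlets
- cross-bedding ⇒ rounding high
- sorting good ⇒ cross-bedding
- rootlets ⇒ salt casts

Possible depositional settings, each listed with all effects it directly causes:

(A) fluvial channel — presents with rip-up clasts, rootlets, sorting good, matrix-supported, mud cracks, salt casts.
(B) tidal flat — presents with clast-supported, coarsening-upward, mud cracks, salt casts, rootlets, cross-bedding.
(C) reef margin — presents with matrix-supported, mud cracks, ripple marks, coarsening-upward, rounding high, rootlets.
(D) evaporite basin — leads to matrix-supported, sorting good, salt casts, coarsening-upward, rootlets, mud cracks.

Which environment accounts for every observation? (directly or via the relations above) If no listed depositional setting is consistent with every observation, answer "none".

Testing each hypothesis:
(A) fluvial channel — ripple marks ✗; rootlets ✓; salt casts ✓; matrix-supported ✓; mud cracks ✓
(B) tidal flat — ripple marks ✗; rootlets ✓; salt casts ✓; matrix-supported ✗; mud cracks ✓
(C) reef margin — accounts for every observation (salt casts through rootlets → salt casts)
(D) evaporite basin — does not account for ripple marks
(C) alone accounts for all the evidence.

C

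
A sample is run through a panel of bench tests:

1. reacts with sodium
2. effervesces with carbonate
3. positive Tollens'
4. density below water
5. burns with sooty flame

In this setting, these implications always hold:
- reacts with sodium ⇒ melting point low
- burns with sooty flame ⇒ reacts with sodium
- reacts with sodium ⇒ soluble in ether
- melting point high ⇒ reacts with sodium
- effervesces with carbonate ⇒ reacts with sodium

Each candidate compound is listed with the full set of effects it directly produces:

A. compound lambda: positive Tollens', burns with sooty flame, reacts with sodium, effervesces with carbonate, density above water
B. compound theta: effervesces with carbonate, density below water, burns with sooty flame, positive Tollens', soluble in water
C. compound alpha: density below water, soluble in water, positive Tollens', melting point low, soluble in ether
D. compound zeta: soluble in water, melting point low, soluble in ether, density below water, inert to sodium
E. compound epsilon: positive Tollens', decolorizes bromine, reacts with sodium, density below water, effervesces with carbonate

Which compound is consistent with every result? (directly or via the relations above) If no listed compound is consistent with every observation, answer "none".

B

Per-candidate check:
(A) compound lambda — reacts with sodium match; effervesces with carbonate match; positive Tollens' match; density below water miss; burns with sooty flame match
(B) compound theta — reacts with sodium match (via burns with sooty flame → reacts with sodium); effervesces with carbonate match; positive Tollens' match; density below water match; burns with sooty flame match
(C) compound alpha — does not account for reacts with sodium, effervesces with carbonate, burns with sooty flame
(D) compound zeta — reacts with sodium miss; effervesces with carbonate miss; positive Tollens' miss; density below water match; burns with sooty flame miss
(E) compound epsilon — does not account for burns with sooty flame
Only (B) is consistent with every observation.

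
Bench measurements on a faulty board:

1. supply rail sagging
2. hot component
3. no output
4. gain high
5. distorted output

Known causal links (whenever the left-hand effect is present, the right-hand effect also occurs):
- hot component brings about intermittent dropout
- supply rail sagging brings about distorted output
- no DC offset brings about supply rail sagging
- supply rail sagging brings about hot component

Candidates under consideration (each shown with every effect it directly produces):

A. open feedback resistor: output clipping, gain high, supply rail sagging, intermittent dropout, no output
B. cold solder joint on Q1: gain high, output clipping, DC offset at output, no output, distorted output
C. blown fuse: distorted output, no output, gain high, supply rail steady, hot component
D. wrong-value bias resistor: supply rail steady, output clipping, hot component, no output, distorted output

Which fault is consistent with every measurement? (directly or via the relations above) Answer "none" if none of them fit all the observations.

For each candidate, compare predicted effects to what was observed:
(A) open feedback resistor — supply rail sagging +; hot component + (by supply rail sagging → hot component); no output +; gain high +; distorted output + (by supply rail sagging → distorted output)
(B) cold solder joint on Q1 — supply rail sagging -; hot component -; no output +; gain high +; distorted output +
(C) blown fuse — supply rail sagging -; hot component +; no output +; gain high +; distorted output +
(D) wrong-value bias resistor — supply rail sagging -; hot component +; no output +; gain high -; distorted output +
(A) is the only candidate with no mismatches.

A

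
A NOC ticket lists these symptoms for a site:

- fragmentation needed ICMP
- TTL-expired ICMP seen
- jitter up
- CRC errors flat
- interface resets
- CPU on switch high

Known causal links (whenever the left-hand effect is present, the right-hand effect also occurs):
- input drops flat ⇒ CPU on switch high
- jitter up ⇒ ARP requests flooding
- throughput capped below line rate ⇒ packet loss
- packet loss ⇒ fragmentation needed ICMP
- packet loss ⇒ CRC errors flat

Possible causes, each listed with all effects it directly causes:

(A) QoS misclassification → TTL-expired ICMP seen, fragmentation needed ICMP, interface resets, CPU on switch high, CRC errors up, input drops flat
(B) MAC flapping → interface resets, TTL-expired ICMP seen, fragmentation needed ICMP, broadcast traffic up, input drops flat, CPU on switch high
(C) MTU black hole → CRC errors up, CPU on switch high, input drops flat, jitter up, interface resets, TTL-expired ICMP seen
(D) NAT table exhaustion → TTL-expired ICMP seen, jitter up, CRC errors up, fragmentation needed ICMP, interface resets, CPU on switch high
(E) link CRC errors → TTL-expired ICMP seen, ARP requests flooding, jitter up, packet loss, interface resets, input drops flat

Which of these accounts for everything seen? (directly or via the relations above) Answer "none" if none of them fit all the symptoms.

E

Per-candidate check:
(A) QoS misclassification — fails on jitter up, CRC errors flat (predicts CRC errors up, not CRC errors flat)
(B) MAC flapping — fragmentation needed ICMP yes; TTL-expired ICMP seen yes; jitter up NO; CRC errors flat NO; interface resets yes; CPU on switch high yes
(C) MTU black hole — fragmentation needed ICMP NO; TTL-expired ICMP seen yes; jitter up yes; CRC errors flat NO; interface resets yes; CPU on switch high yes
(D) NAT table exhaustion — fails on CRC errors flat (predicts CRC errors up, not CRC errors flat)
(E) link CRC errors — fragmentation needed ICMP yes (via packet loss → fragmentation needed ICMP); TTL-expired ICMP seen yes; jitter up yes; CRC errors flat yes (via packet loss → CRC errors flat); interface resets yes; CPU on switch high yes (via input drops flat → CPU on switch high)
Only (E) is consistent with every observation.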